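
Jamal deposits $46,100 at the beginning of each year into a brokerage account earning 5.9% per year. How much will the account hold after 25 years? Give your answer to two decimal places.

$2,641,061.46

FV = 46100 × [(1+0.059)^25 − 1] / 0.059 × (1+i) = 46100 × 57.289836 = 2,641,061.4601
(annuity-due: payments at period start, so ×(1+i).)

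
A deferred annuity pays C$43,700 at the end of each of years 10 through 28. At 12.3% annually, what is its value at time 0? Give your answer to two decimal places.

Value one period before first payment (t=9): 43700 × [1 − (1+0.123)^(−19)] / 0.123 = 43700 × 7.232901 = 316,077.7926
Discount back 9 years: 316,077.7926 × (1+0.123)^(−9) = 316,077.7926 × 0.352032 = 111,269.5105

C$111,269.51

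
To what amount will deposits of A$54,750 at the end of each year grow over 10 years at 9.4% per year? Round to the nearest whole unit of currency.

A$847,861

FV = 54750 × [(1+0.094)^10 − 1] / 0.094 = 54750 × 15.486044 = 847,860.9351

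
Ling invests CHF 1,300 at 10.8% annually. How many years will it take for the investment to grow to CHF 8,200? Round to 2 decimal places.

n = ln(8200/1300) / ln(1+0.108) = ln(6.30769) / 0.102557 = 17.9586 years

17.96 years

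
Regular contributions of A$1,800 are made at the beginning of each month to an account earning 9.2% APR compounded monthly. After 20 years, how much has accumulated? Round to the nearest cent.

A$1,242,651.82

Periodic rate i = 0.092/12 = 0.00766667; n = 20 × 12 = 240 periods.
FV = PMT · [(1+i)^n − 1] / i × (1+i) = 1800 · 690.362122 = 1,242,651.8196
(Beginning-of-period payments → annuity-due factor ×(1+i).)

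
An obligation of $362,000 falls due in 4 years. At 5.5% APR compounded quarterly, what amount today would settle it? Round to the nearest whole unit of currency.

$290,948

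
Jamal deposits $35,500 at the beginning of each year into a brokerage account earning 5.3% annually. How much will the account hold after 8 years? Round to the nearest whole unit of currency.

$360,813

Accumulation factor s(8|0.053) × (1+i) = 10.163745; FV = 35500 × 10.163745 = 360,812.9347
(annuity-due: payments at period start, so ×(1+i).)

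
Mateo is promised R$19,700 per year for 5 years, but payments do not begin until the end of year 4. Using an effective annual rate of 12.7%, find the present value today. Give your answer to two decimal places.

R$48,762.01

PV at t=3 (ordinary 5-year annuity): 19700 × a(5|0.127) = 19700 × 3.543130 = 69,799.6665
PV₀ = 69,799.6665 / (1+0.127)^3 = 69,799.6665 / 1.431435 = 48,762.0100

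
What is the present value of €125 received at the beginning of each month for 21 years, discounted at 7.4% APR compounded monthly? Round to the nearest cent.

With 12 periods per year: i = 0.00616667, n = 252.
PV = 125 × [1 − (1+0.00616667)^(−252)] / 0.00616667 × (1+i) = 125 × 128.504582 = 16,063.0728
(annuity-due: payments at period start, so ×(1+i).)

€16,063.07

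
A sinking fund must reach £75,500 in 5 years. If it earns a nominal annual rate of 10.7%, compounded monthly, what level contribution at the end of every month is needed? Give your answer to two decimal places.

i = 0.107/12 = 0.00891667 per month; n = 5·12 = 60.
PMT = 75500 / ( [(1+0.00891667)^60 − 1] / 0.00891667 ) = 75500 / 78.886482 = 957.0714

£957.07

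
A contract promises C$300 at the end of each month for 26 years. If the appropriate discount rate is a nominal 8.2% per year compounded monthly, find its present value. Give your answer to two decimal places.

Periodic rate i = 0.082/12 = 0.00683333; n = 26 × 12 = 312 periods.
Annuity factor a(312|0.00683333) = 128.859075; PV = 300 × 128.859075 = 38,657.7225

C$38,657.72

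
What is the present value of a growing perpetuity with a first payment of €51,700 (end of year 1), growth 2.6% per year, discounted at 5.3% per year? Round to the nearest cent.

PV = D₁/(r − g) = 51700/(0.053 − 0.026) = 1,914,814.8148

€1,914,814.81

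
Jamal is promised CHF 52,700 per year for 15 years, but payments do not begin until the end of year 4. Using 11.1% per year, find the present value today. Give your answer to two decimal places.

PV at t=3 (ordinary 15-year annuity): 52700 × a(15|0.111) = 52700 × 7.151349 = 376,876.1137
PV₀ = 376,876.1137 / (1+0.111)^3 = 376,876.1137 / 1.371331 = 274,825.1262

CHF 274,825.13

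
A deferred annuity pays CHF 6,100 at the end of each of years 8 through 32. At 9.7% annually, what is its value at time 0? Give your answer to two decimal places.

CHF 29,643.15

Value one period before first payment (t=7): 6100 × [1 − (1+0.097)^(−25)] / 0.097 = 6100 × 9.290540 = 56,672.2951
PV₀ = 56,672.2951 / (1+0.097)^7 = 56,672.2951 / 1.911817 = 29,643.1539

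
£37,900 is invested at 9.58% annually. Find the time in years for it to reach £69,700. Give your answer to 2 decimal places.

6.66 years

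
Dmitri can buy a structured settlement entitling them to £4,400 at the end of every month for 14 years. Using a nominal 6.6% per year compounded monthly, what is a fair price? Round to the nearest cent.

With 12 periods per year: i = 0.0055, n = 168.
Annuity factor a(168|0.0055) = 109.466485; PV = 4400 × 109.466485 = 481,652.5333

£481,652.53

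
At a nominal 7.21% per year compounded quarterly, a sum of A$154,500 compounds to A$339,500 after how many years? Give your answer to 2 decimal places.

11.02 years

Periodic rate i = 0.0721/4 = 0.018025.
n = ln(339500/154500) / ln(1+0.018025) = ln(2.19741) / 0.017864 = 44.0696 quarters
= 44.0696/4 years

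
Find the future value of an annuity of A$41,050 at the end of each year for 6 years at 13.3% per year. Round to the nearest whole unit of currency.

FV = 41050 × [(1+0.133)^6 − 1] / 0.133 = 41050 × 8.385989 = 344,244.8310

A$344,245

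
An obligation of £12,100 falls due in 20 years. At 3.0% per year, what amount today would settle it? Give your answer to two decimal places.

Discount factor = (1+0.03)^(−20) = 0.553676; PV = 12,100 × 0.553676 = 6,699.4766

£6,699.48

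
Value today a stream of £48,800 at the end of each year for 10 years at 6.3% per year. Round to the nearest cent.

£354,121.93

Annuity factor a(10|0.063) = 7.256597; PV = 48800 × 7.256597 = 354,121.9317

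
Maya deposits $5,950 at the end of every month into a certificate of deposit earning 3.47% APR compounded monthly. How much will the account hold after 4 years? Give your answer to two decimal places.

$305,896.95

Periodic rate i = 0.0347/12 = 0.00289167; n = 4 × 12 = 48 periods.
FV = PMT · [(1+i)^n − 1] / i = 5950 · 51.411252 = 305,896.9473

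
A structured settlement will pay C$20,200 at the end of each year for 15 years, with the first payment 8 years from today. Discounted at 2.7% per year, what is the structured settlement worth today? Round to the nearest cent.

C$204,531.04

Value one period before first payment (t=7): 20200 × [1 − (1+0.027)^(−15)] / 0.027 = 20200 × 12.201155 = 246,463.3385
PV₀ = 246,463.3385 / (1+0.027)^7 = 246,463.3385 / 1.205017 = 204,531.0377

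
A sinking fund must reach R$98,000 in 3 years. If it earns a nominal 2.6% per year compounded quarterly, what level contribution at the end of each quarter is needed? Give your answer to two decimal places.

R$7,878.81

Periodic rate i = 0.026/4 = 0.0065; n = 3 × 4 = 12 periods.
FV-annuity factor = 12.438432; PMT = 98000 / 12.438432 = 7,878.8064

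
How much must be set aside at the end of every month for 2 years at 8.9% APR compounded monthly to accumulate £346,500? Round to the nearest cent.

£13,243.99

Periodic rate i = 0.089/12 = 0.00741667; n = 2 × 12 = 24 periods.
FV-annuity factor = 26.162801; PMT = 346500 / 26.162801 = 13,243.9949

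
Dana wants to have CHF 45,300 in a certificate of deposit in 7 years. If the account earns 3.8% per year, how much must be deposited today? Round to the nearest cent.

CHF 34,891.27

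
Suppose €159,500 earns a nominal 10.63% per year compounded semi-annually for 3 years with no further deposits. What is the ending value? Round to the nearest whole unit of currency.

€217,622

i = 0.1063/2 = 0.05315 per half-year; n = 3·2 = 6.
159,500 × (1+0.05315)^6 = 159,500 × 1.364399 = 217,621.6406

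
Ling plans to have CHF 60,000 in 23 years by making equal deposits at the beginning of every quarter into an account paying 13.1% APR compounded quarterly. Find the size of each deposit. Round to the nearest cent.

CHF 103.47

i = 0.131/4 = 0.03275 per quarter; n = 23·4 = 92.
FV-annuity factor × (1+i) = 579.889864; PMT = 60000 / 579.889864 = 103.4679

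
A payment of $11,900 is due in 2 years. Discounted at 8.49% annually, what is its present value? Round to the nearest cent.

$10,110.38

PV = FV·(1+i)^(−n) = 11,900 × 0.849612 = 10,110.3815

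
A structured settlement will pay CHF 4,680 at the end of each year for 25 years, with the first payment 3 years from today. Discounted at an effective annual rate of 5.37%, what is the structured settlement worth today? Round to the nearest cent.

CHF 57,266.01

Value one period before first payment (t=2): 4680 × [1 − (1+0.0537)^(−25)] / 0.0537 = 4680 × 13.585794 = 63,581.5173
PV₀ = 63,581.5173 / (1+0.0537)^2 = 63,581.5173 / 1.110284 = 57,266.0103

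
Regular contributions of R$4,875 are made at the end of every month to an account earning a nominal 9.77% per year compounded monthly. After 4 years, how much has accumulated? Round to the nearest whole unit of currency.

R$284,911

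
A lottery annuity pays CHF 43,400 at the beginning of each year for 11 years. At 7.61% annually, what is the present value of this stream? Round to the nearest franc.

PV = PMT · [1 − (1+i)^(−n)] / i × (1+i) = 43400 · 7.829737 = 339,810.6051
(annuity-due: payments at period start, so ×(1+i).)

CHF 339,811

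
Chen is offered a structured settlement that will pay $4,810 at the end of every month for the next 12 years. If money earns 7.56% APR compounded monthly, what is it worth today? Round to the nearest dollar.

With 12 periods per year: i = 0.0063, n = 144.
PV = 4810 × [1 − (1+0.0063)^(−144)] / 0.0063 = 4810 × 94.475683 = 454,428.0361

$454,428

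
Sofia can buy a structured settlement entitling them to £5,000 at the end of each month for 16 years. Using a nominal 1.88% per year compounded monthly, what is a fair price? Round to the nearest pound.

£828,510

With 12 periods per year: i = 0.00156667, n = 192.
Annuity factor a(192|0.00156667) = 165.702090; PV = 5000 × 165.702090 = 828,510.4513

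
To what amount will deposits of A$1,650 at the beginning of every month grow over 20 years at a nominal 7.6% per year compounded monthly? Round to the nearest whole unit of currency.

i = 0.076/12 = 0.00633333 per month; n = 20·12 = 240.
FV = PMT · [(1+i)^n − 1] / i × (1+i) = 1650 · 564.133910 = 930,820.9522
Payments are at the start of each period, so multiply by (1+i).

A$930,821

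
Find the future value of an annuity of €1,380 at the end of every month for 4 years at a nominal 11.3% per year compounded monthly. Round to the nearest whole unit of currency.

i = 0.113/12 = 0.00941667 per month; n = 4·12 = 48.
FV = PMT · [(1+i)^n − 1] / i = 1380 · 60.332601 = 83,258.9899

€83,259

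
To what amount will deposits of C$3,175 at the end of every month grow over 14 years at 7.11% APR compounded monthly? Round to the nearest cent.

Periodic rate i = 0.0711/12 = 0.005925; n = 14 × 12 = 168 periods.
FV = PMT · [(1+i)^n − 1] / i = 3175 · 286.560406 = 909,829.2904

C$909,829.29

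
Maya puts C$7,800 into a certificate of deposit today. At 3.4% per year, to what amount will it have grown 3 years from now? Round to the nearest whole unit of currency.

7,800 × (1+0.034)^3 = 7,800 × 1.105507 = 8,622.9570

C$8,623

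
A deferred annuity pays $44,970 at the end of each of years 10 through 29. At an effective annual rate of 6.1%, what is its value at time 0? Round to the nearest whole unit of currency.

PV at t=9 (ordinary 20-year annuity): 44970 × a(20|0.061) = 44970 × 11.377385 = 511,641.0190
PV₀ = 511,641.0190 / (1+0.061)^9 = 511,641.0190 / 1.703878 = 300,280.3408

$300,280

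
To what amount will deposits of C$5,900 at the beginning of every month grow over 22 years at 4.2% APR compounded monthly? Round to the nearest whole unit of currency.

Periodic rate i = 0.042/12 = 0.0035; n = 22 × 12 = 264 periods.
Accumulation factor s(264|0.0035) × (1+i) = 434.454322; FV = 5900 × 434.454322 = 2,563,280.5012
Payments are at the start of each period, so multiply by (1+i).

C$2,563,281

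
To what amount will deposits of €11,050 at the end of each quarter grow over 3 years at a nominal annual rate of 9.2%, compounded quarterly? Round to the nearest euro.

€150,729

With 4 periods per year: i = 0.023, n = 12.
FV = PMT · [(1+i)^n − 1] / i = 11050 · 13.640630 = 150,728.9655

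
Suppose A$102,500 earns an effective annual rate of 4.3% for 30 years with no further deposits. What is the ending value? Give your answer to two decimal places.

A$362,454.18

FV = PV·(1+i)^n = 102,500 × 3.536138 = 362,454.1847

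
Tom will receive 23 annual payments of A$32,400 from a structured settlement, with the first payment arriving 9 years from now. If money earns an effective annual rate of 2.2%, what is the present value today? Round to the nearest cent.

PV at t=8 (ordinary 23-year annuity): 32400 × a(23|0.022) = 32400 × 17.899146 = 579,932.3208
Discount back 8 years: 579,932.3208 × (1+0.022)^(−8) = 579,932.3208 × 0.840220 = 487,270.5311

A$487,270.53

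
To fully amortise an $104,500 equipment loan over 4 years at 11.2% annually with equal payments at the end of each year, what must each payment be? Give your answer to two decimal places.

Annuity-PV factor = 3.089244; PMT = 104500 / 3.089244 = 33,827.0464

$33,827.05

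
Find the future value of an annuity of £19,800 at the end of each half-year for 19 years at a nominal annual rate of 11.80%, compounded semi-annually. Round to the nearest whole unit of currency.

£2,628,280

Periodic rate i = 0.118/2 = 0.059; n = 19 × 2 = 38 periods.
FV = 19800 × [(1+0.059)^38 − 1] / 0.059 = 19800 × 132.741428 = 2,628,280.2726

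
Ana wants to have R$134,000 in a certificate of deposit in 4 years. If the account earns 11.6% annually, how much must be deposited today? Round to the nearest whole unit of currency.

PV = FV·(1+i)^(−n) = 134,000 × 0.644679 = 86,386.9259

R$86,387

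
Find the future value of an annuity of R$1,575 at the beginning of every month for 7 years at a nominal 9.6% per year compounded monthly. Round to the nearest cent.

R$189,107.19

i = 0.096/12 = 0.008 per month; n = 7·12 = 84.
FV = PMT · [(1+i)^n − 1] / i × (1+i) = 1575 · 120.068058 = 189,107.1918
(annuity-due: payments at period start, so ×(1+i).)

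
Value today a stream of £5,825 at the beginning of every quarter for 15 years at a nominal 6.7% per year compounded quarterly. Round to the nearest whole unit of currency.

£223,076

With 4 periods per year: i = 0.01675, n = 60.
PV = 5825 × [1 − (1+0.01675)^(−60)] / 0.01675 × (1+i) = 5825 × 38.296309 = 223,076.0002
(annuity-due: payments at period start, so ×(1+i).)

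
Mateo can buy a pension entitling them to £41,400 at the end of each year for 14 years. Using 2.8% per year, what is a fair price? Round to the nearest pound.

PV = PMT · [1 − (1+i)^(−n)] / i = 41400 · 11.451628 = 474,097.4177

£474,097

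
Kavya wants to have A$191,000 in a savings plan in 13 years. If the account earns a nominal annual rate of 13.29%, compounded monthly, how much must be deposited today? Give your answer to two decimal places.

With 12 periods per year: i = 0.011075, n = 156.
Discount factor = (1+0.011075)^(−156) = 0.179388; PV = 191,000 × 0.179388 = 34,263.1527

A$34,263.15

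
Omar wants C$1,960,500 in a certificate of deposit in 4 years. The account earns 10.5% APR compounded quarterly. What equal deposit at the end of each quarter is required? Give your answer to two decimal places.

C$100,173.87

With 4 periods per year: i = 0.02625, n = 16.
FV-annuity factor = 19.570973; PMT = 1.9605e+06 / 19.570973 = 100,173.8668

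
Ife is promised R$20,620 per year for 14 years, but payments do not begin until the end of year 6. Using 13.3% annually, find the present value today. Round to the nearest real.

R$68,583

Value one period before first payment (t=5): 20620 × [1 − (1+0.133)^(−14)] / 0.133 = 20620 × 6.209827 = 128,046.6371
PV₀ = 128,046.6371 / (1+0.133)^5 = 128,046.6371 / 1.867022 = 68,583.3394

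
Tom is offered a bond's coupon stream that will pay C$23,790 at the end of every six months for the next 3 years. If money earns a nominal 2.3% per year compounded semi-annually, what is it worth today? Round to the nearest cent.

C$137,166.45

With 2 periods per year: i = 0.0115, n = 6.
PV = 23790 × [1 − (1+0.0115)^(−6)] / 0.0115 = 23790 × 5.765719 = 137,166.4475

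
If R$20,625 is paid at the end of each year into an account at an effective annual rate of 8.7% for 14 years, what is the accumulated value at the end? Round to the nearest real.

R$525,165

FV = PMT · [(1+i)^n − 1] / i = 20625 · 25.462548 = 525,165.0431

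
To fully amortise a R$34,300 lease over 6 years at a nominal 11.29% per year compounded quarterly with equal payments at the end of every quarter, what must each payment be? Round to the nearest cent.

i = 0.1129/4 = 0.028225 per quarter; n = 6·4 = 24.
PMT = 34300 / ( [1 − (1+0.028225)^(−24)] / 0.028225 ) = 34300 / 17.263963 = 1,986.7975

R$1,986.80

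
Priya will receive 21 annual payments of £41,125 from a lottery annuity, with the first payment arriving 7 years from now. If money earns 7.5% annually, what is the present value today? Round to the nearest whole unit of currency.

£277,492

Value one period before first payment (t=6): 41125 × [1 − (1+0.075)^(−21)] / 0.075 = 41125 × 10.413480 = 428,254.3787
PV₀ = 428,254.3787 / (1+0.075)^6 = 428,254.3787 / 1.543302 = 277,492.3575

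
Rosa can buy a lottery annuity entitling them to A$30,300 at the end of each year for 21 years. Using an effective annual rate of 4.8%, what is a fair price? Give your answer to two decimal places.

Annuity factor a(21|0.048) = 13.049889; PV = 30300 × 13.049889 = 395,411.6349

A$395,411.63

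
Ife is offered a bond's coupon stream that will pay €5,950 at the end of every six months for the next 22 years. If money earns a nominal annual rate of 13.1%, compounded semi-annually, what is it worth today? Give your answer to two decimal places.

i = 0.131/2 = 0.0655 per half-year; n = 22·2 = 44.
PV = PMT · [1 − (1+i)^(−n)] / i = 5950 · 14.330893 = 85,268.8161

€85,268.82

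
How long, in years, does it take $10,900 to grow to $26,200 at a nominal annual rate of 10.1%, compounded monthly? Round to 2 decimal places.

Periodic rate i = 0.101/12 = 0.00841667.
n = ln(26200/10900) / ln(1+0.00841667) = ln(2.40367) / 0.008381 = 104.6355 months
= 104.6355/12 years

8.72 years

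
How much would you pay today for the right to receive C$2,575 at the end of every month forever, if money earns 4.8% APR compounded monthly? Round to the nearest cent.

C$643,750.00

Periodic rate i = 0.048/12 = 0.004.
PV = C/r = 2575/0.004 = 643,750.0000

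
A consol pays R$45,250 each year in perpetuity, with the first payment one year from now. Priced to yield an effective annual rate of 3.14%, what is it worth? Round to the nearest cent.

PV = C/r = 45250/0.0314 = 1,441,082.8025

R$1,441,082.80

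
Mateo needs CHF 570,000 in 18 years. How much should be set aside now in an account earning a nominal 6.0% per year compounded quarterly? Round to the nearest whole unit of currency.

CHF 195,128

Periodic rate i = 0.06/4 = 0.015; n = 18 × 4 = 72 periods.
PV = 570,000 / (1 + 0.015)^72 = 570,000 / 2.921158 = 195,128.0991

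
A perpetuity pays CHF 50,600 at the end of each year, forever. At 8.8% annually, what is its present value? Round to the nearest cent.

PV = C/r = 50600/0.088 = 575,000.0000

CHF 575,000.00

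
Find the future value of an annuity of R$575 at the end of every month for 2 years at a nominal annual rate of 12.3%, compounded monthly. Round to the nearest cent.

With 12 periods per year: i = 0.01025, n = 24.
Accumulation factor s(24|0.01025) = 27.053574; FV = 575 × 27.053574 = 15,555.8052

R$15,555.81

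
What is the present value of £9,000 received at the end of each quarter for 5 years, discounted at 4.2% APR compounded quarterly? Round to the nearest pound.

£161,595

i = 0.042/4 = 0.0105 per quarter; n = 5·4 = 20.
PV = 9000 × [1 − (1+0.0105)^(−20)] / 0.0105 = 9000 × 17.955029 = 161,595.2621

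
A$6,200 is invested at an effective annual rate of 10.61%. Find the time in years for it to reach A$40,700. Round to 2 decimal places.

18.66 years

(1+i)^n = 40700/6200 = 6.56452, so n = ln 6.56452 / ln 1.1061 = 18.6600 years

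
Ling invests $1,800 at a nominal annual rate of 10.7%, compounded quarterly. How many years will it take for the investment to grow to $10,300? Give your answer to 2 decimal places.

16.52 years

Periodic rate i = 0.107/4 = 0.02675.
n = ln(10300/1800) / ln(1+0.02675) = ln(5.72222) / 0.026398 = 66.0780 quarters
= 66.0780/4 years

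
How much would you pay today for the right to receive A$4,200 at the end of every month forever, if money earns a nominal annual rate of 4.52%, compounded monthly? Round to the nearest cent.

A$1,115,044.25

Periodic rate i = 0.0452/12 = 0.00376667.
PV = PMT / i = 4200 / 0.00376667 = 1,115,044.2478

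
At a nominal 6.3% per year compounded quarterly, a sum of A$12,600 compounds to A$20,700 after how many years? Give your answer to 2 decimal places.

7.94 years

Periodic rate i = 0.063/4 = 0.01575.
n = ln(20700/12600) / ln(1+0.01575) = ln(1.64286) / 0.015627 = 31.7674 quarters
= 31.7674/4 years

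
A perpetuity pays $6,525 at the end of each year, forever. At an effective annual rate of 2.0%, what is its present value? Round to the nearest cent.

PV = PMT / i = 6525 / 0.02 = 326,250.0000

$326,250.00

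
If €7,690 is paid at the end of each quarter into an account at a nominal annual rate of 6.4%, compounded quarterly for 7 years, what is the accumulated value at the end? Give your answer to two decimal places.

€268,976.04

i = 0.064/4 = 0.016 per quarter; n = 7·4 = 28.
Accumulation factor s(28|0.016) = 34.977378; FV = 7690 × 34.977378 = 268,976.0387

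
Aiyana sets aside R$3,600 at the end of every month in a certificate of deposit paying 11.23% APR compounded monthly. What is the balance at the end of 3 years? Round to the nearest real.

R$153,261

Periodic rate i = 0.1123/12 = 0.00935833; n = 3 × 12 = 36 periods.
FV = 3600 × [(1+0.00935833)^36 − 1] / 0.00935833 = 3600 × 42.572375 = 153,260.5491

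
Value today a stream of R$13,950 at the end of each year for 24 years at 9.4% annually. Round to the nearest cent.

Annuity factor a(24|0.094) = 9.406735; PV = 13950 × 9.406735 = 131,223.9600

R$131,223.96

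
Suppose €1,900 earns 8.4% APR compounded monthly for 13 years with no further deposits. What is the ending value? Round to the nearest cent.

Periodic rate i = 0.084/12 = 0.007; n = 13 × 12 = 156 periods.
1,900 × (1+0.007)^156 = 1,900 × 2.968913 = 5,640.9339

€5,640.93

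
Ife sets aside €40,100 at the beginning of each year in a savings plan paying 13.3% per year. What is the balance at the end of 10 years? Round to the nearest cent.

Accumulation factor s(10|0.133) × (1+i) = 21.175795; FV = 40100 × 21.175795 = 849,149.3936
(Beginning-of-period payments → annuity-due factor ×(1+i).)

€849,149.39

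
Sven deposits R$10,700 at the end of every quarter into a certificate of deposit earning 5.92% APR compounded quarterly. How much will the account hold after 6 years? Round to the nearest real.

R$305,643

i = 0.0592/4 = 0.0148 per quarter; n = 6·4 = 24.
FV = 10700 × [(1+0.0148)^24 − 1] / 0.0148 = 10700 × 28.564723 = 305,642.5345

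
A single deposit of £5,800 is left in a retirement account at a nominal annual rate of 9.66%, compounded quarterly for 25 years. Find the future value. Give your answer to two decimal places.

£63,064.50

With 4 periods per year: i = 0.02415, n = 100.
FV = PV·(1+i)^n = 5,800 × 10.873189 = 63,064.4957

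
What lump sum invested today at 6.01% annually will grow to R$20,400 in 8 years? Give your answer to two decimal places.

R$12,789.56

PV = 20,400 / (1 + 0.0601)^8 = 20,400 / 1.595051 = 12,789.5567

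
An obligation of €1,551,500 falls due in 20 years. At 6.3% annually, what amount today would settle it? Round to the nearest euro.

Discount factor = (1+0.063)^(−20) = 0.294669; PV = 1,551,500 × 0.294669 = 457,179.2275

€457,179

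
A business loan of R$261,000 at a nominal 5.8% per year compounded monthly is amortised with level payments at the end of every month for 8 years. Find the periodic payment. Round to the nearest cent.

R$3,404.55

i = 0.058/12 = 0.00483333 per month; n = 8·12 = 96.
PMT = 261000 / ( [1 − (1+0.00483333)^(−96)] / 0.00483333 ) = 261000 / 76.662054 = 3,404.5526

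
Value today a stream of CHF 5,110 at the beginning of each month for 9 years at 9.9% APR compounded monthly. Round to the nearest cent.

CHF 367,365.94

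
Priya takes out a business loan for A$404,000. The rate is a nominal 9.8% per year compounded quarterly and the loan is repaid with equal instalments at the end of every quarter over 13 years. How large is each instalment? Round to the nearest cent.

With 4 periods per year: i = 0.0245, n = 52.
Annuity-PV factor = 29.222899; PMT = 404000 / 29.222899 = 13,824.7749

A$13,824.77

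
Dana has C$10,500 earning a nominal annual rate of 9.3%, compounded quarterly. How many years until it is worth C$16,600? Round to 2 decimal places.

Periodic rate i = 0.093/4 = 0.02325.
(1+i)^n = 16600/10500 = 1.58095, so n = ln 1.58095 / ln 1.02325 = 19.9282 quarters
= 19.9282/4 years

4.98 years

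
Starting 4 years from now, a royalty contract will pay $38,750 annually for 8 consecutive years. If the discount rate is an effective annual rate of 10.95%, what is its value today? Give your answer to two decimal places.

$146,266.45

Value one period before first payment (t=3): 38750 × [1 − (1+0.1095)^(−8)] / 0.1095 = 38750 × 5.155312 = 199,768.3280
PV₀ = 199,768.3280 / (1+0.1095)^3 = 199,768.3280 / 1.365784 = 146,266.4481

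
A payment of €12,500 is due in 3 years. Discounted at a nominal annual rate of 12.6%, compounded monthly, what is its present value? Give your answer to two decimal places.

€8,582.28

Periodic rate i = 0.126/12 = 0.0105; n = 3 × 12 = 36 periods.
PV = FV·(1+i)^(−n) = 12,500 × 0.686582 = 8,582.2778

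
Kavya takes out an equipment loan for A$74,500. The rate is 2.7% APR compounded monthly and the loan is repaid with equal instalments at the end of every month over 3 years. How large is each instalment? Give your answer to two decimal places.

With 12 periods per year: i = 0.00225, n = 36.
PMT = 74500 / ( [1 − (1+0.00225)^(−36)] / 0.00225 ) = 74500 / 34.543287 = 2,156.7143

A$2,156.71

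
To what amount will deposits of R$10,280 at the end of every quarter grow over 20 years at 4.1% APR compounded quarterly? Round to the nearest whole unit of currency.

With 4 periods per year: i = 0.01025, n = 80.
FV = 10280 × [(1+0.01025)^80 − 1] / 0.01025 = 10280 × 123.028538 = 1,264,733.3742

R$1,264,733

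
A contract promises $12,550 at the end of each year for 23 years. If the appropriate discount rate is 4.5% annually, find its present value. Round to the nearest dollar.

$177,555

Annuity factor a(23|0.045) = 14.147775; PV = 12550 × 14.147775 = 177,554.5749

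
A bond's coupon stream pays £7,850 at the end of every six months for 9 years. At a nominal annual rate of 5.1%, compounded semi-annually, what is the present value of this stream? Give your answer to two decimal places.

£112,189.69

Periodic rate i = 0.051/2 = 0.0255; n = 9 × 2 = 18 periods.
PV = 7850 × [1 − (1+0.0255)^(−18)] / 0.0255 = 7850 × 14.291680 = 112,189.6867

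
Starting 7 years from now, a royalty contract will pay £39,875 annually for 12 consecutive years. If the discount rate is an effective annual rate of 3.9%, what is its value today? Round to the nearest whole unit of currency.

£299,205

Value one period before first payment (t=6): 39875 × [1 − (1+0.039)^(−12)] / 0.039 = 39875 × 9.439764 = 376,410.6094
PV₀ = 376,410.6094 / (1+0.039)^6 = 376,410.6094 / 1.258037 = 299,204.8097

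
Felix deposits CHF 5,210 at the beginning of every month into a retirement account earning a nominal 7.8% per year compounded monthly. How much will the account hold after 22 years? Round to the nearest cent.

CHF 3,655,727.21

Periodic rate i = 0.078/12 = 0.0065; n = 22 × 12 = 264 periods.
FV = 5210 × [(1+0.0065)^264 − 1] / 0.0065 × (1+i) = 5210 × 701.675088 = 3,655,727.2074
Payments are at the start of each period, so multiply by (1+i).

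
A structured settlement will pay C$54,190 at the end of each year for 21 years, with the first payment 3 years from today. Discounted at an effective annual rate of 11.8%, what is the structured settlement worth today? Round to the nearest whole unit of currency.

Value one period before first payment (t=2): 54190 × [1 − (1+0.118)^(−21)] / 0.118 = 54190 × 7.660172 = 415,104.7130
PV₀ = 415,104.7130 / (1+0.118)^2 = 415,104.7130 / 1.249924 = 332,103.9623

C$332,104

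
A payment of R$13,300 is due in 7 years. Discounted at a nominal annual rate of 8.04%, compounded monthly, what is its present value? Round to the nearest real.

R$7,590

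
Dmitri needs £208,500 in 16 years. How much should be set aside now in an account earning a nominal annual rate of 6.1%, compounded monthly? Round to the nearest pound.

With 12 periods per year: i = 0.00508333, n = 192.
PV = FV·(1+i)^(−n) = 208,500 × 0.377748 = 78,760.4788

£78,760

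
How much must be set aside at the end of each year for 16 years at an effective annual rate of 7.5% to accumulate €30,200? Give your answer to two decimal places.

€1,038.61

FV-annuity factor = 29.077242; PMT = 30200 / 29.077242 = 1,038.6129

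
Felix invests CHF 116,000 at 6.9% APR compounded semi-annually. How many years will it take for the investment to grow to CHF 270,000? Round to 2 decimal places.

12.45 years

Periodic rate i = 0.069/2 = 0.0345.
(1+i)^n = 270000/116000 = 2.32759, so n = ln 2.32759 / ln 1.0345 = 24.9079 half-years
= 24.9079/2 years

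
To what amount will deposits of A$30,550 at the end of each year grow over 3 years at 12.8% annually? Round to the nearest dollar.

Accumulation factor s(3|0.128) = 3.400384; FV = 30550 × 3.400384 = 103,881.7312

A$103,882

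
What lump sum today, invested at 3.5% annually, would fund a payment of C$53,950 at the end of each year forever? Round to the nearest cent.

PV = PMT / i = 53950 / 0.035 = 1,541,428.5714

C$1,541,428.57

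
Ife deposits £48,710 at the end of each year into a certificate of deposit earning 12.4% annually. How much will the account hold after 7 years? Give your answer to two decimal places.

FV = PMT · [(1+i)^n − 1] / i = 48710 · 10.214066 = 497,527.1323

£497,527.13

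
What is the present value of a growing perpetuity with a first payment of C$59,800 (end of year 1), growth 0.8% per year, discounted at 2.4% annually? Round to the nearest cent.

PV = D₁/(r − g) = 59800/(0.024 − 0.008) = 3,737,500.0000

C$3,737,500.00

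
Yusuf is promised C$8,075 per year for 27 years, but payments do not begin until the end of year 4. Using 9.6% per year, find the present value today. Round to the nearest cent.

PV at t=3 (ordinary 27-year annuity): 8075 × a(27|0.096) = 8075 × 9.539981 = 77,035.3482
PV₀ = 77,035.3482 / (1+0.096)^3 = 77,035.3482 / 1.316533 = 58,513.8114

C$58,513.81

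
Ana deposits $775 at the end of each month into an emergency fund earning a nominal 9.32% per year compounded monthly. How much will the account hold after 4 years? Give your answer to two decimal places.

$44,873.95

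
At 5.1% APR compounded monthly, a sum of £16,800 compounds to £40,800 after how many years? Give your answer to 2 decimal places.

Periodic rate i = 0.051/12 = 0.00425.
n = ln(40800/16800) / ln(1+0.00425) = ln(2.42857) / 0.004241 = 209.2206 months
= 209.2206/12 years

17.44 years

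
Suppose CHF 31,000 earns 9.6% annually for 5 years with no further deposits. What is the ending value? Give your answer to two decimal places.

FV = 31,000 × (1 + 0.096)^5 = 49,024.6458

CHF 49,024.65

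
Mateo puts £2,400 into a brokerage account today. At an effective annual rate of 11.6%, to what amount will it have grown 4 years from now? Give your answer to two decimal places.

£3,722.79

FV = 2,400 × (1 + 0.116)^4 = 3,722.7856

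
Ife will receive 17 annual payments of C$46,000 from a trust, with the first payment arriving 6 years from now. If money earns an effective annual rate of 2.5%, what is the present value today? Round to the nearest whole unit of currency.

PV at t=5 (ordinary 17-year annuity): 46000 × a(17|0.025) = 46000 × 13.712198 = 630,761.0950
Discount back 5 years: 630,761.0950 × (1+0.025)^(−5) = 630,761.0950 × 0.883854 = 557,500.8983

C$557,501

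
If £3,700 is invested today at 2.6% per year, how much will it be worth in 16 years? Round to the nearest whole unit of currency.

3,700 × (1+0.026)^16 = 3,700 × 1.507849 = 5,579.0403

£5,579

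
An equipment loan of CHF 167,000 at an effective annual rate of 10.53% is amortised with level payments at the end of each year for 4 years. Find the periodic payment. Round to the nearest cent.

PMT = 167000 / ( [1 − (1+0.1053)^(−4)] / 0.1053 ) = 167000 / 3.133837 = 53,289.3072

CHF 53,289.31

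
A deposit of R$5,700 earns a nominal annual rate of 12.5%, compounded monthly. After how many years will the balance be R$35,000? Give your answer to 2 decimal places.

Periodic rate i = 0.125/12 = 0.0104167.
n = ln(35000/5700) / ln(1+0.0104167) = ln(6.14035) / 0.010363 = 175.1345 months
= 175.1345/12 years

14.59 years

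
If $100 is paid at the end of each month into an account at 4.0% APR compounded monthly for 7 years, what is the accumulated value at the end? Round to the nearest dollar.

$9,675

i = 0.04/12 = 0.00333333 per month; n = 7·12 = 84.
Accumulation factor s(84|0.00333333) = 96.754159; FV = 100 × 96.754159 = 9,675.4159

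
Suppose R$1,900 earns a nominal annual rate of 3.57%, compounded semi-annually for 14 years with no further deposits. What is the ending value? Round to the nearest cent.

R$3,118.17

i = 0.0357/2 = 0.01785 per half-year; n = 14·2 = 28.
FV = 1,900 × (1 + 0.01785)^28 = 3,118.1677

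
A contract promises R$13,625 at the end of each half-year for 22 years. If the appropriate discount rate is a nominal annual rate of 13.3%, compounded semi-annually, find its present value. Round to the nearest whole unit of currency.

Periodic rate i = 0.133/2 = 0.0665; n = 22 × 2 = 44 periods.
Annuity factor a(44|0.0665) = 14.152681; PV = 13625 × 14.152681 = 192,830.2798

R$192,830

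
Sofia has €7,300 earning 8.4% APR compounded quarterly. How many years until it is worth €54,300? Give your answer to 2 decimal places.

Periodic rate i = 0.084/4 = 0.021.
(1+i)^n = 54300/7300 = 7.43836, so n = ln 7.43836 / ln 1.021 = 96.5546 quarters
= 96.5546/4 years

24.14 years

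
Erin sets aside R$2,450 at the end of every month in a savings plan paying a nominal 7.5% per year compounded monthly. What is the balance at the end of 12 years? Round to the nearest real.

Periodic rate i = 0.075/12 = 0.00625; n = 12 × 12 = 144 periods.
FV = 2450 × [(1+0.00625)^144 − 1] / 0.00625 = 2450 × 232.435809 = 569,467.7315

R$569,468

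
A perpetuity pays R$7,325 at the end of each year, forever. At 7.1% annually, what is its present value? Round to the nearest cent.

R$103,169.01

PV = C/r = 7325/0.071 = 103,169.0141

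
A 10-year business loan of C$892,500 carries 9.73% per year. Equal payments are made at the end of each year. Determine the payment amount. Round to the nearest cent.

PMT = 892500 / ( [1 − (1+0.0973)^(−10)] / 0.0973 ) = 892500 / 6.216489 = 143,569.7924

C$143,569.79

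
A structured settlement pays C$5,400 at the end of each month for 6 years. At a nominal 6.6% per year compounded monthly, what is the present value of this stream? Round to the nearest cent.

Periodic rate i = 0.066/12 = 0.0055; n = 6 × 12 = 72 periods.
PV = PMT · [1 − (1+i)^(−n)] / i = 5400 · 59.320487 = 320,330.6310

C$320,330.63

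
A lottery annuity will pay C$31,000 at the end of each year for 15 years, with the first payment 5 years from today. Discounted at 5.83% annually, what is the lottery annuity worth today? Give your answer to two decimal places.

C$242,708.09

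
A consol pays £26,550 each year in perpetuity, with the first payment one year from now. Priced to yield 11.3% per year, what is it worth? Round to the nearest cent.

£234,955.75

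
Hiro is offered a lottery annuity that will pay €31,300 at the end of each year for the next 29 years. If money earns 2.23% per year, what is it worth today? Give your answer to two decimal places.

Annuity factor a(29|0.0223) = 21.188064; PV = 31300 × 21.188064 = 663,186.4187

€663,186.42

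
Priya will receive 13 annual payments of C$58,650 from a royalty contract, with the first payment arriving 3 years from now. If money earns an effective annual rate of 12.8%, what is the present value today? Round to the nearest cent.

PV at t=2 (ordinary 13-year annuity): 58650 × a(13|0.128) = 58650 × 6.180306 = 362,474.9562
Discount back 2 years: 362,474.9562 × (1+0.128)^(−2) = 362,474.9562 × 0.785926 = 284,878.5871

C$284,878.59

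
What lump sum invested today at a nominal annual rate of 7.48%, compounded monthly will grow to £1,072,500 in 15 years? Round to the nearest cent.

£350,454.22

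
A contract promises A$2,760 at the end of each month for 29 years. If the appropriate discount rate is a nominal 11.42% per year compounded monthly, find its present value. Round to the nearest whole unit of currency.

Periodic rate i = 0.1142/12 = 0.00951667; n = 29 × 12 = 348 periods.
PV = 2760 × [1 − (1+0.00951667)^(−348)] / 0.00951667 = 2760 × 101.188183 = 279,279.3860

A$279,279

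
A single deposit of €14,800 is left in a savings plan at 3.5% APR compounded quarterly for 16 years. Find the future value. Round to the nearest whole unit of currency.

€25,847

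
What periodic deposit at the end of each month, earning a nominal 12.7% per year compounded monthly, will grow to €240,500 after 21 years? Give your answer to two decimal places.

€192.88

i = 0.127/12 = 0.0105833 per month; n = 21·12 = 252.
PMT = 240500 / ( [(1+0.0105833)^252 − 1] / 0.0105833 ) = 240500 / 1246.900589 = 192.8782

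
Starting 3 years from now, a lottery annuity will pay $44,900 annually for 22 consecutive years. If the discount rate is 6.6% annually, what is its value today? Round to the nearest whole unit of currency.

$451,937

PV at t=2 (ordinary 22-year annuity): 44900 × a(22|0.066) = 44900 × 11.437894 = 513,561.4542
PV₀ = 513,561.4542 / (1+0.066)^2 = 513,561.4542 / 1.136356 = 451,937.1167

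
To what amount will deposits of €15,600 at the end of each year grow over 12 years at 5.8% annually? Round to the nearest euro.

Accumulation factor s(12|0.058) = 16.674261; FV = 15600 × 16.674261 = 260,118.4693

€260,118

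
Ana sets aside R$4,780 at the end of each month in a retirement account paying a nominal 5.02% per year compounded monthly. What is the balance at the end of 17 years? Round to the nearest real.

Periodic rate i = 0.0502/12 = 0.00418333; n = 17 × 12 = 204 periods.
Accumulation factor s(204|0.00418333) = 321.141035; FV = 4780 × 321.141035 = 1,535,054.1488

R$1,535,054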